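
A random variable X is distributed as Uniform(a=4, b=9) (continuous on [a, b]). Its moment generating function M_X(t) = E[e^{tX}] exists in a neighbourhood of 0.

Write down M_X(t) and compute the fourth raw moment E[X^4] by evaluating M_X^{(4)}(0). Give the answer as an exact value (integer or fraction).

M_X(t) = (e^(9*t) - e^(4*t))/(5*t)

E[X^4] = D^4[M](0) = 2321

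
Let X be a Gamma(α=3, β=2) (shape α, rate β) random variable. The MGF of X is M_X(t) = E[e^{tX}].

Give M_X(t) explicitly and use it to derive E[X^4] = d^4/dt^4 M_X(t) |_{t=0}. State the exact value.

E[X^4] = D^4[M](0) = 45/2

M_X(t) = 8/(2 - t)^3
D^4[M](t) = -2880/(t^7 - 14*t^6 + 84*t^5 - 280*t^4 + 560*t^3 - 672*t^2 + 448*t - 128)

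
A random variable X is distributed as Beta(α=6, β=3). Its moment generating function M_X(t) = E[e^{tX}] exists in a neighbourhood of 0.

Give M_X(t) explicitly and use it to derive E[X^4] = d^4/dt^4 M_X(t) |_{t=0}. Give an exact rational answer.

M_X(t) = ₁F₁(6; 9; t)
M^(4)(t) = 14*₁F₁(10; 13; t)/55

E[X^4] = M^(4)(0) = 14/55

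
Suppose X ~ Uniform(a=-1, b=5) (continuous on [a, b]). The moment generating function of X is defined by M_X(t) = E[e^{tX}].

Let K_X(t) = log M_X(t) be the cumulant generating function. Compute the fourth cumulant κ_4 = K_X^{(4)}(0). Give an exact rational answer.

M_X(t) = (e^(5*t) - e^(-t))/(6*t)
K_X(t) = log M_X(t) = -log(t) + log(e^(5*t) - e^(-t)) - log(6)

κ_4 = D^4[K](0) = -54/5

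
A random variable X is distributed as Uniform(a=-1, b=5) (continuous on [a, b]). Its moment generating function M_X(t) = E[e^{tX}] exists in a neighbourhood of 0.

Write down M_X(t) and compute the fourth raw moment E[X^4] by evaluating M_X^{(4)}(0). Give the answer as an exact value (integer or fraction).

M_X(t) = (e^(5*t) - e^(-t))/(6*t)
dM/dt = (5*t*e^(6*t) + t - e^(6*t) + 1)*e^(-t)/(6*t^2)
d^2M/dt^2 = (25*t^2*e^(6*t) - t^2 - 10*t*e^(6*t) - 2*t + 2*e^(6*t) - 2)*e^(-t)/(6*t^3)
d^3M/dt^3 = (125*t^3*e^(6*t) + t^3 - 75*t^2*e^(6*t) + 3*t^2 + 30*t*e^(6*t) + 6*t - 6*e^(6*t) + 6)*e^(-t)/(6*t^4)
d^4M/dt^4 = (625*t^4*e^(6*t) - t^4 - 500*t^3*e^(6*t) - 4*t^3 + 300*t^2*e^(6*t) - 12*t^2 - 120*t*e^(6*t) - 24*t + 24*e^(6*t) - 24)*e^(-t)/(6*t^5)

E[X^4] = d^4M/dt^4 |_{t=0} = 521/5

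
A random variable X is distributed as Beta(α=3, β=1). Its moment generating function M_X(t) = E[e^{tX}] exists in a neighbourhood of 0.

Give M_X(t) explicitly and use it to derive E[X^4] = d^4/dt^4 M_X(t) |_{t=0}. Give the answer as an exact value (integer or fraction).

E[X^4] = d^4M/dt^4 |_{t=0} = 3/7

M_X(t) = ₁F₁(3; 4; t)
dM/dt = 3*₁F₁(4; 5; t)/4
d^2M/dt^2 = 3*₁F₁(5; 6; t)/5
d^3M/dt^3 = ₁F₁(6; 7; t)/2
d^4M/dt^4 = 3*₁F₁(7; 8; t)/7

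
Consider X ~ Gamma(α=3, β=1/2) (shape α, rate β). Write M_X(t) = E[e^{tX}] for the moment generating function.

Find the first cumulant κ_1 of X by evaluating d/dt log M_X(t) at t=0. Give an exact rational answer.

M_X(t) = 1/(8*(1/2 - t)^3)
K_X(t) = log M_X(t) = -3*log(1/2 - t) - 3*log(2)
K′(t) = -6/(2*t - 1)

κ_1 = K′(0) = 6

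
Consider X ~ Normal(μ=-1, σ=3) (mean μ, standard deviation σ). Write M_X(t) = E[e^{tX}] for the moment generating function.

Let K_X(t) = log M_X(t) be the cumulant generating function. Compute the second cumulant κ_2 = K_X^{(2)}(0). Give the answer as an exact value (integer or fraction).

κ_2 = K′′(0) = 9

M_X(t) = e^(9*t^2/2 - t)
K_X(t) = log M_X(t) = 9*t^2/2 - t
K′(t) = 9*t - 1
K′′(t) = 9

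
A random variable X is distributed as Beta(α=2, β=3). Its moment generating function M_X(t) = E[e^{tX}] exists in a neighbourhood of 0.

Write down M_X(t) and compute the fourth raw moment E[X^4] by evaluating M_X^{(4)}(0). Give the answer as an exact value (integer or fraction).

M_X(t) = ₁F₁(2; 5; t)
M′(t) = 2*₁F₁(3; 6; t)/5
M′′(t) = ₁F₁(4; 7; t)/5
M′′′(t) = 4*₁F₁(5; 8; t)/35
M′′′′(t) = ₁F₁(6; 9; t)/14

E[X^4] = M′′′′(0) = 1/14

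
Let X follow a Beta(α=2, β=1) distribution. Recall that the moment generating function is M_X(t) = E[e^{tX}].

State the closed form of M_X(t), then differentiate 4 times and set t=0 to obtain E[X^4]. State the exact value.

M_X(t) = ₁F₁(2; 3; t)
M′(t) = 2*₁F₁(3; 4; t)/3
M′′(t) = ₁F₁(4; 5; t)/2
M′′′(t) = 2*₁F₁(5; 6; t)/5
M′′′′(t) = ₁F₁(6; 7; t)/3

E[X^4] = M′′′′(0) = 1/3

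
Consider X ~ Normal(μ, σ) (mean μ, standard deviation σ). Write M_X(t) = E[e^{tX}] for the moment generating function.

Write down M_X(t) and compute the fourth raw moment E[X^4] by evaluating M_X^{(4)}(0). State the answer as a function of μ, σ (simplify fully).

E[X^4] = D^4[M](0) = μ^4 + 6*μ^2*σ^2 + 3*σ^4

M_X(t) = e^(μ*t + σ^2*t^2/2)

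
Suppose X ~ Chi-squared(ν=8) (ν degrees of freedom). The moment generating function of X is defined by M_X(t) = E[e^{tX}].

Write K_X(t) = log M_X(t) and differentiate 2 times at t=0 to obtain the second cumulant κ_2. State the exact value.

κ_2 = d^2K/dt^2 |_{t=0} = 16

M_X(t) = (1 - 2*t)^(-4)
K_X(t) = log M_X(t) = -4*log(1 - 2*t)
dK/dt = -8/(2*t - 1)
d^2K/dt^2 = 16/(4*t^2 - 4*t + 1)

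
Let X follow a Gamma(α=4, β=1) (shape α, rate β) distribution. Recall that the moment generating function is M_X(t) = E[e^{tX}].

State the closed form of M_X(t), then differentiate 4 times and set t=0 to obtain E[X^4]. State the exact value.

M_X(t) = (1 - t)^(-4)
M′(t) = -4/(t^5 - 5*t^4 + 10*t^3 - 10*t^2 + 5*t - 1)
M′′(t) = 20/(t^6 - 6*t^5 + 15*t^4 - 20*t^3 + 15*t^2 - 6*t + 1)
M′′′(t) = -120/(t^7 - 7*t^6 + 21*t^5 - 35*t^4 + 35*t^3 - 21*t^2 + 7*t - 1)
M′′′′(t) = 840/(t^8 - 8*t^7 + 28*t^6 - 56*t^5 + 70*t^4 - 56*t^3 + 28*t^2 - 8*t + 1)

E[X^4] = M′′′′(0) = 840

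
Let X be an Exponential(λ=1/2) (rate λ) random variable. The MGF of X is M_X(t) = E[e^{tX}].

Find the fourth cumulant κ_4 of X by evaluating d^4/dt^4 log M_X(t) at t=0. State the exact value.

κ_4 = K^(4)(0) = 96

M_X(t) = 1/(2*(1/2 - t))
K_X(t) = log M_X(t) = -log(1/2 - t) - log(2)
K^(4)(t) = 96/(16*t^4 - 32*t^3 + 24*t^2 - 8*t + 1)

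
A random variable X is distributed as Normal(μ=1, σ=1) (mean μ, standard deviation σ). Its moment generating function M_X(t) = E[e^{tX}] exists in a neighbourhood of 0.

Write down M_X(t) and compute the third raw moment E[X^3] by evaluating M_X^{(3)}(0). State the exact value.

E[X^3] = d^3M/dt^3 |_{t=0} = 4

M_X(t) = e^(t^2/2 + t)
dM/dt = t*e^(t)*e^(t^2/2) + e^(t)*e^(t^2/2)
d^2M/dt^2 = t^2*e^(t)*e^(t^2/2) + 2*t*e^(t)*e^(t^2/2) + 2*e^(t)*e^(t^2/2)
d^3M/dt^3 = t^3*e^(t)*e^(t^2/2) + 3*t^2*e^(t)*e^(t^2/2) + 6*t*e^(t)*e^(t^2/2) + 4*e^(t)*e^(t^2/2)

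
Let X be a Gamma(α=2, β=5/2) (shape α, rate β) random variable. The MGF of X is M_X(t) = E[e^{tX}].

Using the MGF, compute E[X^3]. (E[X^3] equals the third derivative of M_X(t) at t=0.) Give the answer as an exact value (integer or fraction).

E[X^3] = d^3M/dt^3 |_{t=0} = 192/125

M_X(t) = 25/(4*(5/2 - t)^2)
dM/dt = -100/(8*t^3 - 60*t^2 + 150*t - 125)
d^2M/dt^2 = 600/(16*t^4 - 160*t^3 + 600*t^2 - 1000*t + 625)
d^3M/dt^3 = -4800/(32*t^5 - 400*t^4 + 2000*t^3 - 5000*t^2 + 6250*t - 3125)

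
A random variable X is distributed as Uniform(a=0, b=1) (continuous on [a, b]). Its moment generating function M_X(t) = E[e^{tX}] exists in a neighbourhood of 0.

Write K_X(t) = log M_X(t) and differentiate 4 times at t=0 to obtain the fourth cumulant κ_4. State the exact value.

M_X(t) = (e^(t) - 1)/t
K_X(t) = log M_X(t) = -log(t) + log(e^(t) - 1)

κ_4 = K^(4)(0) = -1/120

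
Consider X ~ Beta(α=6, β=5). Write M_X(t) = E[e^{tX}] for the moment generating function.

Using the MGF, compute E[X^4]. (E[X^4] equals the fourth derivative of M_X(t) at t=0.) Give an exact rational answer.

M_X(t) = ₁F₁(6; 11; t)
dM/dt = 6*₁F₁(7; 12; t)/11
d^2M/dt^2 = 7*₁F₁(8; 13; t)/22
d^3M/dt^3 = 28*₁F₁(9; 14; t)/143
d^4M/dt^4 = 18*₁F₁(10; 15; t)/143

E[X^4] = d^4M/dt^4 |_{t=0} = 18/143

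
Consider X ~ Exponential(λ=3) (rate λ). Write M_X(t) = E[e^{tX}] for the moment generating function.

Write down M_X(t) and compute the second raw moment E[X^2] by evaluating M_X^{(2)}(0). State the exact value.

M_X(t) = 3/(3 - t)
D^2[M](t) = -6/(t^3 - 9*t^2 + 27*t - 27)

E[X^2] = D^2[M](0) = 2/9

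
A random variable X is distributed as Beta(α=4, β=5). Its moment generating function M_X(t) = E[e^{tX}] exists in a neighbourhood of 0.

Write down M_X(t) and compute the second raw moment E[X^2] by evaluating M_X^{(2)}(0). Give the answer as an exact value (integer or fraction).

M_X(t) = ₁F₁(4; 9; t)
D^2[M](t) = 2*₁F₁(6; 11; t)/9

E[X^2] = D^2[M](0) = 2/9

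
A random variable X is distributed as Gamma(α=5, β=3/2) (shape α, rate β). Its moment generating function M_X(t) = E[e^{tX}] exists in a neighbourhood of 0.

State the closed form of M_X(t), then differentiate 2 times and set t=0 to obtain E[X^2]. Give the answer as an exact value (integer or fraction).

E[X^2] = d^2M/dt^2 |_{t=0} = 40/3

M_X(t) = 243/(32*(3/2 - t)^5)
dM/dt = 2430/(64*t^6 - 576*t^5 + 2160*t^4 - 4320*t^3 + 4860*t^2 - 2916*t + 729)
d^2M/dt^2 = -29160/(128*t^7 - 1344*t^6 + 6048*t^5 - 15120*t^4 + 22680*t^3 - 20412*t^2 + 10206*t - 2187)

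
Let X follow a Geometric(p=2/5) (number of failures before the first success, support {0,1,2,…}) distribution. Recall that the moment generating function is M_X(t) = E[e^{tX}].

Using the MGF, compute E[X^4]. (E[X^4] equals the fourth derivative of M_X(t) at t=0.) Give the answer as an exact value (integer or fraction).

E[X^4] = d^4M/dt^4 |_{t=0} = 276

M_X(t) = 2/(5*(1 - 3*e^(t)/5))
dM/dt = 6*e^(t)/(9*e^(2*t) - 30*e^(t) + 25)
d^2M/dt^2 = (-18*e^(2*t) - 30*e^(t))/(27*e^(3*t) - 135*e^(2*t) + 225*e^(t) - 125)
d^3M/dt^3 = (54*e^(3*t) + 360*e^(2*t) + 150*e^(t))/(81*e^(4*t) - 540*e^(3*t) + 1350*e^(2*t) - 1500*e^(t) + 625)
d^4M/dt^4 = (-162*e^(4*t) - 2970*e^(3*t) - 4950*e^(2*t) - 750*e^(t))/(243*e^(5*t) - 2025*e^(4*t) + 6750*e^(3*t) - 11250*e^(2*t) + 9375*e^(t) - 3125)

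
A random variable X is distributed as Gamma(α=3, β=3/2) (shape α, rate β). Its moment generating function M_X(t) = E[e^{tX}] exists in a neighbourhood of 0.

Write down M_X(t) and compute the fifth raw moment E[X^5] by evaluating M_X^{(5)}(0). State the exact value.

M_X(t) = 27/(8*(3/2 - t)^3)
D^5[M](t) = 2177280/(256*t^8 - 3072*t^7 + 16128*t^6 - 48384*t^5 + 90720*t^4 - 108864*t^3 + 81648*t^2 - 34992*t + 6561)

E[X^5] = D^5[M](0) = 8960/27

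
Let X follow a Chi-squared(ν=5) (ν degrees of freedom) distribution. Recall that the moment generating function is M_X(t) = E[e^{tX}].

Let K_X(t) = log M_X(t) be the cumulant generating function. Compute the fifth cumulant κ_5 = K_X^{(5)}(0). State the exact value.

κ_5 = d^5K/dt^5 |_{t=0} = 1920

M_X(t) = (1 - 2*t)^(-5/2)
K_X(t) = log M_X(t) = -5*log(1 - 2*t)/2
dK/dt = -5/(2*t - 1)
d^2K/dt^2 = 10/(4*t^2 - 4*t + 1)
d^3K/dt^3 = -40/(8*t^3 - 12*t^2 + 6*t - 1)
d^4K/dt^4 = 240/(16*t^4 - 32*t^3 + 24*t^2 - 8*t + 1)
d^5K/dt^5 = -1920/(32*t^5 - 80*t^4 + 80*t^3 - 40*t^2 + 10*t - 1)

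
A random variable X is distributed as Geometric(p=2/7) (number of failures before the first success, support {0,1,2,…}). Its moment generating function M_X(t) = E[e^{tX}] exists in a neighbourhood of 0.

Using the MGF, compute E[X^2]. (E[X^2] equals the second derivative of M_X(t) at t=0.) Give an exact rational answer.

M_X(t) = 2/(7*(1 - 5*e^(t)/7))
dM/dt = 10*e^(t)/(25*e^(2*t) - 70*e^(t) + 49)
d^2M/dt^2 = (-50*e^(2*t) - 70*e^(t))/(125*e^(3*t) - 525*e^(2*t) + 735*e^(t) - 343)

E[X^2] = d^2M/dt^2 |_{t=0} = 15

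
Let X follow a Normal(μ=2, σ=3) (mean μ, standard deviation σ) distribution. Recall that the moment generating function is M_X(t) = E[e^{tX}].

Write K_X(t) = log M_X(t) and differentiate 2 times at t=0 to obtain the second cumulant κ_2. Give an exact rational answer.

M_X(t) = e^(9*t^2/2 + 2*t)
K_X(t) = log M_X(t) = 9*t^2/2 + 2*t
dK/dt = 9*t + 2
d^2K/dt^2 = 9

κ_2 = d^2K/dt^2 |_{t=0} = 9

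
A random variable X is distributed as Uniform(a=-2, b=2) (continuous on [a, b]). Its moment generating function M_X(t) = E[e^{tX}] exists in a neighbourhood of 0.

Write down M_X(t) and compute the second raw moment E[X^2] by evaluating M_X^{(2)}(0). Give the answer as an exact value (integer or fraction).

M_X(t) = (e^(2*t) - e^(-2*t))/(4*t)
M^(2)(t) = (2*t^2*e^(4*t) - 2*t^2 - 2*t*e^(4*t) - 2*t + e^(4*t) - 1)*e^(-2*t)/(2*t^3)

E[X^2] = M^(2)(0) = 4/3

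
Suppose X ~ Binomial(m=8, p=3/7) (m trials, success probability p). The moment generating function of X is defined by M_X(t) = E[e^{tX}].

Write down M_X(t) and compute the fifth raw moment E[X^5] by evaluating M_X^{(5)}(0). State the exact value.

E[X^5] = M^(5)(0) = 3560352/2401

M_X(t) = (3*e^(t)/7 + 4/7)^8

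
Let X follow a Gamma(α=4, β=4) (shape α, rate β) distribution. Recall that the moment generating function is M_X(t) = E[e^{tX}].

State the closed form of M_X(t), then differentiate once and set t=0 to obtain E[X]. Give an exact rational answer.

M_X(t) = 256/(4 - t)^4
D[M](t) = -1024/(t^5 - 20*t^4 + 160*t^3 - 640*t^2 + 1280*t - 1024)

E[X] = D[M](0) = 1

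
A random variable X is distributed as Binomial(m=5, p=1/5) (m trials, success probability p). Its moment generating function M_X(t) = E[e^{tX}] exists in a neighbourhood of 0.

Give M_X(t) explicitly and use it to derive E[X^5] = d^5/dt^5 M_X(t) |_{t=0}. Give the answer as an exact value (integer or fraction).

M_X(t) = (e^(t)/5 + 4/5)^5
M′(t) = e^(5*t)/625 + 16*e^(4*t)/625 + 96*e^(3*t)/625 + 256*e^(2*t)/625 + 256*e^(t)/625
M′′(t) = e^(5*t)/125 + 64*e^(4*t)/625 + 288*e^(3*t)/625 + 512*e^(2*t)/625 + 256*e^(t)/625
M′′′(t) = e^(5*t)/25 + 256*e^(4*t)/625 + 864*e^(3*t)/625 + 1024*e^(2*t)/625 + 256*e^(t)/625
M′′′′(t) = e^(5*t)/5 + 1024*e^(4*t)/625 + 2592*e^(3*t)/625 + 2048*e^(2*t)/625 + 256*e^(t)/625
M′′′′′(t) = e^(5*t) + 4096*e^(4*t)/625 + 7776*e^(3*t)/625 + 4096*e^(2*t)/625 + 256*e^(t)/625

E[X^5] = M′′′′′(0) = 16849/625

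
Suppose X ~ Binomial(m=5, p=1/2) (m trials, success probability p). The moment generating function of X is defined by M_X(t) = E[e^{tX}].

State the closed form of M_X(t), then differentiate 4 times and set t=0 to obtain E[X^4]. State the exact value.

M_X(t) = (e^(t)/2 + 1/2)^5
M^(4)(t) = 625*e^(5*t)/32 + 40*e^(4*t) + 405*e^(3*t)/16 + 5*e^(2*t) + 5*e^(t)/32

E[X^4] = M^(4)(0) = 90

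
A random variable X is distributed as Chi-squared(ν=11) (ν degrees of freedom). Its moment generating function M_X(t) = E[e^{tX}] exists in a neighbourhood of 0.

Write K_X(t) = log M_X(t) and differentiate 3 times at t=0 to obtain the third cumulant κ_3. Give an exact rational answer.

M_X(t) = (1 - 2*t)^(-11/2)
K_X(t) = log M_X(t) = -11*log(1 - 2*t)/2
K^(3)(t) = -88/(8*t^3 - 12*t^2 + 6*t - 1)

κ_3 = K^(3)(0) = 88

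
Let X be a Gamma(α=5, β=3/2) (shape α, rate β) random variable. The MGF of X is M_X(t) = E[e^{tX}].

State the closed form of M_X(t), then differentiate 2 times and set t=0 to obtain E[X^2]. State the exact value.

E[X^2] = M′′(0) = 40/3

M_X(t) = 243/(32*(3/2 - t)^5)
M′(t) = 2430/(64*t^6 - 576*t^5 + 2160*t^4 - 4320*t^3 + 4860*t^2 - 2916*t + 729)
M′′(t) = -29160/(128*t^7 - 1344*t^6 + 6048*t^5 - 15120*t^4 + 22680*t^3 - 20412*t^2 + 10206*t - 2187)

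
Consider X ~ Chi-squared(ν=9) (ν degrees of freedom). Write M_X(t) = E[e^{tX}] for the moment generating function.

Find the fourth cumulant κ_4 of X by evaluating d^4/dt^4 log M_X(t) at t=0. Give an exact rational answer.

κ_4 = d^4K/dt^4 |_{t=0} = 432

M_X(t) = (1 - 2*t)^(-9/2)
K_X(t) = log M_X(t) = -9*log(1 - 2*t)/2
dK/dt = -9/(2*t - 1)
d^2K/dt^2 = 18/(4*t^2 - 4*t + 1)
d^3K/dt^3 = -72/(8*t^3 - 12*t^2 + 6*t - 1)
d^4K/dt^4 = 432/(16*t^4 - 32*t^3 + 24*t^2 - 8*t + 1)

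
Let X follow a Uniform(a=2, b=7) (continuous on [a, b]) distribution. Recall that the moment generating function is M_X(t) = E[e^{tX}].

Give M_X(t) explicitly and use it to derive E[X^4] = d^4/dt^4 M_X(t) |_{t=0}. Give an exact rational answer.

M_X(t) = (e^(7*t) - e^(2*t))/(5*t)

E[X^4] = M^(4)(0) = 671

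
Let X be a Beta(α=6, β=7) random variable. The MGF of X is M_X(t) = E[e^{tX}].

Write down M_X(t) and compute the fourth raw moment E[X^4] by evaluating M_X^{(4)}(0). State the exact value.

M_X(t) = ₁F₁(6; 13; t)
M′(t) = 6*₁F₁(7; 14; t)/13
M′′(t) = 3*₁F₁(8; 15; t)/13
M′′′(t) = 8*₁F₁(9; 16; t)/65
M′′′′(t) = 9*₁F₁(10; 17; t)/130

E[X^4] = M′′′′(0) = 9/130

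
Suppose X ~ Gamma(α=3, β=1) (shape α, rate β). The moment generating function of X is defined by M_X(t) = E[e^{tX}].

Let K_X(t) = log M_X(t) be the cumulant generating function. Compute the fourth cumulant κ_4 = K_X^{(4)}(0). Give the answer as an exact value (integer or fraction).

M_X(t) = (1 - t)^(-3)
K_X(t) = log M_X(t) = -3*log(1 - t)
K^(4)(t) = 18/(t^4 - 4*t^3 + 6*t^2 - 4*t + 1)

κ_4 = K^(4)(0) = 18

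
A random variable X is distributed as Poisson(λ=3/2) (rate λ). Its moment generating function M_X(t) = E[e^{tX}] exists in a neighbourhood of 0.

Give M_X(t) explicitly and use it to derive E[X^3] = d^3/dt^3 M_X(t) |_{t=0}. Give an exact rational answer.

E[X^3] = M^(3)(0) = 93/8

M_X(t) = e^(3*e^(t)/2 - 3/2)
M^(3)(t) = (27*e^(3*t)*e^(3*e^(t)/2) + 54*e^(2*t)*e^(3*e^(t)/2) + 12*e^(t)*e^(3*e^(t)/2))*e^(-3/2)/8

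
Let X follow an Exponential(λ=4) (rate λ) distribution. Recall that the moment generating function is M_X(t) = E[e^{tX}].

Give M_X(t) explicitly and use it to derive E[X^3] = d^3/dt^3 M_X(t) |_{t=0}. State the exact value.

M_X(t) = 4/(4 - t)
M′(t) = 4/(t^2 - 8*t + 16)
M′′(t) = -8/(t^3 - 12*t^2 + 48*t - 64)
M′′′(t) = 24/(t^4 - 16*t^3 + 96*t^2 - 256*t + 256)

E[X^3] = M′′′(0) = 3/32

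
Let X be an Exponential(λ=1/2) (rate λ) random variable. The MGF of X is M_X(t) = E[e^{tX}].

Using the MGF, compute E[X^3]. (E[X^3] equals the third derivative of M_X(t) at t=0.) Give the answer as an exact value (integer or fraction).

M_X(t) = 1/(2*(1/2 - t))
D^3[M](t) = 48/(16*t^4 - 32*t^3 + 24*t^2 - 8*t + 1)

E[X^3] = D^3[M](0) = 48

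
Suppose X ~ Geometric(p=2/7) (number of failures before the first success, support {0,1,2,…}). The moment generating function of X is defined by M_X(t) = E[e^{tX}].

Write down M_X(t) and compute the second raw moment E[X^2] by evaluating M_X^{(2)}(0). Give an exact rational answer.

M_X(t) = 2/(7*(1 - 5*e^(t)/7))
M^(2)(t) = (-50*e^(2*t) - 70*e^(t))/(125*e^(3*t) - 525*e^(2*t) + 735*e^(t) - 343)

E[X^2] = M^(2)(0) = 15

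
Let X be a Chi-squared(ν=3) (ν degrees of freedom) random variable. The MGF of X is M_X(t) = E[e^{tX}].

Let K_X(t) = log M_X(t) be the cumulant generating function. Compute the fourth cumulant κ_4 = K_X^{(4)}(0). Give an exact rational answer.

M_X(t) = (1 - 2*t)^(-3/2)
K_X(t) = log M_X(t) = -3*log(1 - 2*t)/2
K^(4)(t) = 144/(16*t^4 - 32*t^3 + 24*t^2 - 8*t + 1)

κ_4 = K^(4)(0) = 144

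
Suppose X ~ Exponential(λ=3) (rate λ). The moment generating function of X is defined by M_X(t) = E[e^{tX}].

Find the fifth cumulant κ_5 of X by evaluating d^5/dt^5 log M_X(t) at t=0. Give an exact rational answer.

M_X(t) = 3/(3 - t)
K_X(t) = log M_X(t) = -log(3 - t) + log(3)
dK/dt = -1/(t - 3)
d^2K/dt^2 = 1/(t^2 - 6*t + 9)
d^3K/dt^3 = -2/(t^3 - 9*t^2 + 27*t - 27)
d^4K/dt^4 = 6/(t^4 - 12*t^3 + 54*t^2 - 108*t + 81)
d^5K/dt^5 = -24/(t^5 - 15*t^4 + 90*t^3 - 270*t^2 + 405*t - 243)

κ_5 = d^5K/dt^5 |_{t=0} = 8/81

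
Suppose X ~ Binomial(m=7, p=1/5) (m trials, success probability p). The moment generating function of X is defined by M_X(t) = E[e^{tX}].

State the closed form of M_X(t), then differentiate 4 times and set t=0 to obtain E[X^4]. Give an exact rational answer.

M_X(t) = (e^(t)/5 + 4/5)^7
D^4[M](t) = 2401*e^(7*t)/78125 + 36288*e^(6*t)/78125 + 336*e^(5*t)/125 + 114688*e^(4*t)/15625 + 145152*e^(3*t)/15625 + 344064*e^(2*t)/78125 + 28672*e^(t)/78125

E[X^4] = D^4[M](0) = 3073/125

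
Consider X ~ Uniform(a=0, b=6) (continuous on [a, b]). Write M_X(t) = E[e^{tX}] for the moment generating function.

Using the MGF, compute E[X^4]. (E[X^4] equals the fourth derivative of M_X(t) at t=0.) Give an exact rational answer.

E[X^4] = M^(4)(0) = 1296/5

M_X(t) = (e^(6*t) - 1)/(6*t)
M^(4)(t) = (216*t^4*e^(6*t) - 144*t^3*e^(6*t) + 72*t^2*e^(6*t) - 24*t*e^(6*t) + 4*e^(6*t) - 4)/t^5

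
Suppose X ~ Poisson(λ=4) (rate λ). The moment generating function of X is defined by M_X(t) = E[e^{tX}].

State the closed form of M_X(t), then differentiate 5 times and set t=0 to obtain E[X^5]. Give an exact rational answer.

M_X(t) = e^(4*e^(t) - 4)
dM/dt = 4*e^(-4)*e^(t)*e^(4*e^(t))
d^2M/dt^2 = (16*e^(2*t)*e^(4*e^(t)) + 4*e^(t)*e^(4*e^(t)))*e^(-4)
d^3M/dt^3 = (64*e^(3*t)*e^(4*e^(t)) + 48*e^(2*t)*e^(4*e^(t)) + 4*e^(t)*e^(4*e^(t)))*e^(-4)
d^4M/dt^4 = (256*e^(4*t)*e^(4*e^(t)) + 384*e^(3*t)*e^(4*e^(t)) + 112*e^(2*t)*e^(4*e^(t)) + 4*e^(t)*e^(4*e^(t)))*e^(-4)
d^5M/dt^5 = (1024*e^(5*t)*e^(4*e^(t)) + 2560*e^(4*t)*e^(4*e^(t)) + 1600*e^(3*t)*e^(4*e^(t)) + 240*e^(2*t)*e^(4*e^(t)) + 4*e^(t)*e^(4*e^(t)))*e^(-4)

E[X^5] = d^5M/dt^5 |_{t=0} = 5428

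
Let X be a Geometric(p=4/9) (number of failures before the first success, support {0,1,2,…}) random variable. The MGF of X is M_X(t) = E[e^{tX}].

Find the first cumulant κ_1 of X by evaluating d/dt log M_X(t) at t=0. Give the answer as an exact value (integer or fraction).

κ_1 = K^(1)(0) = 5/4

M_X(t) = 4/(9*(1 - 5*e^(t)/9))
K_X(t) = log M_X(t) = -log(1 - 5*e^(t)/9) - 2*log(3) + 2*log(2)
K^(1)(t) = -5*e^(t)/(5*e^(t) - 9)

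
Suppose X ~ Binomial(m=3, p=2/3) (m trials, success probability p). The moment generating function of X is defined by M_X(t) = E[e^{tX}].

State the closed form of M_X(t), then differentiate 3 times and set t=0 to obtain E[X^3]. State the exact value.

M_X(t) = (2*e^(t)/3 + 1/3)^3
dM/dt = 8*e^(3*t)/9 + 8*e^(2*t)/9 + 2*e^(t)/9
d^2M/dt^2 = 8*e^(3*t)/3 + 16*e^(2*t)/9 + 2*e^(t)/9
d^3M/dt^3 = 8*e^(3*t) + 32*e^(2*t)/9 + 2*e^(t)/9

E[X^3] = d^3M/dt^3 |_{t=0} = 106/9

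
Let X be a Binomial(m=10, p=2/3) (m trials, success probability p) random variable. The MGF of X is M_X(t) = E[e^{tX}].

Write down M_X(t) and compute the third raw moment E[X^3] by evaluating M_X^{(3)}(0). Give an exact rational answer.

E[X^3] = M^(3)(0) = 340

M_X(t) = (2*e^(t)/3 + 1/3)^10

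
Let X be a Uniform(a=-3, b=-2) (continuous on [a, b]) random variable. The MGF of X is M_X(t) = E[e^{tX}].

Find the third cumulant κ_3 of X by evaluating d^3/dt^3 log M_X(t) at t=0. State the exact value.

M_X(t) = (e^(-2*t) - e^(-3*t))/t
K_X(t) = log M_X(t) = -log(t) + log(e^(-2*t) - e^(-3*t))
K′(t) = (-2*t*e^(t) + 3*t - e^(t) + 1)/(t*e^(t) - t)
K′′(t) = (-t^2*e^(t) + e^(2*t) - 2*e^(t) + 1)/(t^2*e^(2*t) - 2*t^2*e^(t) + t^2)
K′′′(t) = (t^3*e^(2*t) + t^3*e^(t) - 2*e^(3*t) + 6*e^(2*t) - 6*e^(t) + 2)/(t^3*e^(3*t) - 3*t^3*e^(2*t) + 3*t^3*e^(t) - t^3)

κ_3 = K′′′(0) = 0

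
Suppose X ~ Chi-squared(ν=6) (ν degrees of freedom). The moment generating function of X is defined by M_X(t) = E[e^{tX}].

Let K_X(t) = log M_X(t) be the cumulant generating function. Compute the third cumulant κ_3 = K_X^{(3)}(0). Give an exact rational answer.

M_X(t) = (1 - 2*t)^(-3)
K_X(t) = log M_X(t) = -3*log(1 - 2*t)
K′(t) = -6/(2*t - 1)
K′′(t) = 12/(4*t^2 - 4*t + 1)
K′′′(t) = -48/(8*t^3 - 12*t^2 + 6*t - 1)

κ_3 = K′′′(0) = 48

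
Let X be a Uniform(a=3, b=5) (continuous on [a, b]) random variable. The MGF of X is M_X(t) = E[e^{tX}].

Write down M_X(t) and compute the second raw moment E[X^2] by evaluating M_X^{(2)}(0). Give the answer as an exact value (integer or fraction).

M_X(t) = (e^(5*t) - e^(3*t))/(2*t)
D^2[M](t) = (25*t^2*e^(5*t) - 9*t^2*e^(3*t) - 10*t*e^(5*t) + 6*t*e^(3*t) + 2*e^(5*t) - 2*e^(3*t))/(2*t^3)

E[X^2] = D^2[M](0) = 49/3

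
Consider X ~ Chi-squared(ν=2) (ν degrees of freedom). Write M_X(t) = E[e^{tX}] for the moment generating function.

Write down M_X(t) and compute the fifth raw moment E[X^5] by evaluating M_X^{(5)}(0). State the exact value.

E[X^5] = d^5M/dt^5 |_{t=0} = 3840

M_X(t) = 1/(1 - 2*t)
dM/dt = 2/(4*t^2 - 4*t + 1)
d^2M/dt^2 = -8/(8*t^3 - 12*t^2 + 6*t - 1)
d^3M/dt^3 = 48/(16*t^4 - 32*t^3 + 24*t^2 - 8*t + 1)
d^4M/dt^4 = -384/(32*t^5 - 80*t^4 + 80*t^3 - 40*t^2 + 10*t - 1)
d^5M/dt^5 = 3840/(64*t^6 - 192*t^5 + 240*t^4 - 160*t^3 + 60*t^2 - 12*t + 1)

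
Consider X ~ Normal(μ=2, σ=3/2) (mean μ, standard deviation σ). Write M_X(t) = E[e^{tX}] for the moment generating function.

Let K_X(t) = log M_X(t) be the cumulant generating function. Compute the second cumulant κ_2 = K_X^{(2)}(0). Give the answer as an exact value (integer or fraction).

M_X(t) = e^(9*t^2/8 + 2*t)
K_X(t) = log M_X(t) = 9*t^2/8 + 2*t
K^(2)(t) = 9/4

κ_2 = K^(2)(0) = 9/4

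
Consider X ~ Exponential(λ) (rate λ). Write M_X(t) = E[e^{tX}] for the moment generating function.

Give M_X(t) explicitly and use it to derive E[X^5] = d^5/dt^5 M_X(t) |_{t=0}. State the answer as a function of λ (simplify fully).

E[X^5] = M^(5)(0) = 120/λ^5

M_X(t) = λ/(λ - t)
M^(5)(t) = 120*λ/(λ^6 - 6*λ^5*t + 15*λ^4*t^2 - 20*λ^3*t^3 + 15*λ^2*t^4 - 6*λ*t^5 + t^6)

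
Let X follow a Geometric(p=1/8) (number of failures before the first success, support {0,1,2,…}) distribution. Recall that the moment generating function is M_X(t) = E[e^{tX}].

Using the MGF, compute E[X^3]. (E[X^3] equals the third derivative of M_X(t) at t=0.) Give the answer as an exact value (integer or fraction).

E[X^3] = M^(3)(0) = 2359

M_X(t) = 1/(8*(1 - 7*e^(t)/8))
M^(3)(t) = (343*e^(3*t) + 1568*e^(2*t) + 448*e^(t))/(2401*e^(4*t) - 10976*e^(3*t) + 18816*e^(2*t) - 14336*e^(t) + 4096)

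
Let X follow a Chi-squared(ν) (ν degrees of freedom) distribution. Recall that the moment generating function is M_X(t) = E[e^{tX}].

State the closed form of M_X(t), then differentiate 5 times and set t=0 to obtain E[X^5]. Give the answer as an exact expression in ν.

M_X(t) = (1 - 2*t)^(-ν/2)
M′(t) = -ν/(2*t*(1 - 2*t)^(ν/2) - (1 - 2*t)^(ν/2))
M′′(t) = (ν^2 + 2*ν)/(4*t^2*(1 - 2*t)^(ν/2) - 4*t*(1 - 2*t)^(ν/2) + (1 - 2*t)^(ν/2))
M′′′(t) = (-ν^3 - 6*ν^2 - 8*ν)/(8*t^3*(1 - 2*t)^(ν/2) - 12*t^2*(1 - 2*t)^(ν/2) + 6*t*(1 - 2*t)^(ν/2) - (1 - 2*t)^(ν/2))
M′′′′(t) = (ν^4 + 12*ν^3 + 44*ν^2 + 48*ν)/(16*t^4*(1 - 2*t)^(ν/2) - 32*t^3*(1 - 2*t)^(ν/2) + 24*t^2*(1 - 2*t)^(ν/2) - 8*t*(1 - 2*t)^(ν/2) + (1 - 2*t)^(ν/2))

E[X^5] = M′′′′′(0) = ν*(ν^4 + 20*ν^3 + 140*ν^2 + 400*ν + 384)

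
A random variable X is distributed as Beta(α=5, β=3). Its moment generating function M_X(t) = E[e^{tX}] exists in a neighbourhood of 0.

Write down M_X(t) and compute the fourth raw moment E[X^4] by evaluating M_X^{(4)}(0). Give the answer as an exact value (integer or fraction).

M_X(t) = ₁F₁(5; 8; t)
M^(4)(t) = 7*₁F₁(9; 12; t)/33

E[X^4] = M^(4)(0) = 7/33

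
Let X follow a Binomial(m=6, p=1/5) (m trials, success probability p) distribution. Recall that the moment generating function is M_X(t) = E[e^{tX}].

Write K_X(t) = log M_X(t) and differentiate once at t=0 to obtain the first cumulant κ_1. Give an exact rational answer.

M_X(t) = (e^(t)/5 + 4/5)^6
K_X(t) = log M_X(t) = 6*log(e^(t)/5 + 4/5)
dK/dt = 6*e^(t)/(e^(t) + 4)

κ_1 = dK/dt |_{t=0} = 6/5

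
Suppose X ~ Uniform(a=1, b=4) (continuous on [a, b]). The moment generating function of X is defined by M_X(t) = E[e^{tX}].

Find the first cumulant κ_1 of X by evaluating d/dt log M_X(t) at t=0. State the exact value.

M_X(t) = (e^(4*t) - e^(t))/(3*t)
K_X(t) = log M_X(t) = -log(t) + log(e^(4*t) - e^(t)) - log(3)
D[K](t) = (4*t*e^(3*t) - t - e^(3*t) + 1)/(t*e^(3*t) - t)

κ_1 = D[K](0) = 5/2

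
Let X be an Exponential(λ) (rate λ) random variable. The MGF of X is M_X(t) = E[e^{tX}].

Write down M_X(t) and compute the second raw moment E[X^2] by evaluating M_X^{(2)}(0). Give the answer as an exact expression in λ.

E[X^2] = D^2[M](0) = 2/λ^2

M_X(t) = λ/(λ - t)
D^2[M](t) = -2*λ/(-λ^3 + 3*λ^2*t - 3*λ*t^2 + t^3)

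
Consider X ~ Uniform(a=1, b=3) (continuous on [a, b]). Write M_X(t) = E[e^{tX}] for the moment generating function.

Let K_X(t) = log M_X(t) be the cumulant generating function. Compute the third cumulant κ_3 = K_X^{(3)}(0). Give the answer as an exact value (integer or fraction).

M_X(t) = (e^(3*t) - e^(t))/(2*t)
K_X(t) = log M_X(t) = -log(t) + log(e^(3*t) - e^(t)) - log(2)
D^3[K](t) = (8*t^3*e^(4*t) + 8*t^3*e^(2*t) - 2*e^(6*t) + 6*e^(4*t) - 6*e^(2*t) + 2)/(t^3*e^(6*t) - 3*t^3*e^(4*t) + 3*t^3*e^(2*t) - t^3)

κ_3 = D^3[K](0) = 0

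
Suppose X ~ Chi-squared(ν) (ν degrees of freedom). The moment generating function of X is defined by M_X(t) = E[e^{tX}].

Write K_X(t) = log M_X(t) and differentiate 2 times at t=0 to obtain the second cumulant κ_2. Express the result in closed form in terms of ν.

κ_2 = D^2[K](0) = 2*ν

M_X(t) = (1 - 2*t)^(-ν/2)
K_X(t) = log M_X(t) = -ν*log(1 - 2*t)/2
D^2[K](t) = 2*ν/(4*t^2 - 4*t + 1)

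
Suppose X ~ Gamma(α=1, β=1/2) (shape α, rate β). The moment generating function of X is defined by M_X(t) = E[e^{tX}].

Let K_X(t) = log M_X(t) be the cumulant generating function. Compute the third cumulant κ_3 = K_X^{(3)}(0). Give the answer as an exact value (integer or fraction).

M_X(t) = 1/(2*(1/2 - t))
K_X(t) = log M_X(t) = -log(1/2 - t) - log(2)
K′(t) = -2/(2*t - 1)
K′′(t) = 4/(4*t^2 - 4*t + 1)
K′′′(t) = -16/(8*t^3 - 12*t^2 + 6*t - 1)

κ_3 = K′′′(0) = 16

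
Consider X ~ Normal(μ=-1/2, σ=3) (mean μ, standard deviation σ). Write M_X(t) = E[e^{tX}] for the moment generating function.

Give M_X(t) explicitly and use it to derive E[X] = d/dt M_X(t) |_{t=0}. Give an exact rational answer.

M_X(t) = e^(9*t^2/2 - t/2)
M′(t) = 9*t*e^(-t/2)*e^(9*t^2/2) - e^(-t/2)*e^(9*t^2/2)/2

E[X] = M′(0) = -1/2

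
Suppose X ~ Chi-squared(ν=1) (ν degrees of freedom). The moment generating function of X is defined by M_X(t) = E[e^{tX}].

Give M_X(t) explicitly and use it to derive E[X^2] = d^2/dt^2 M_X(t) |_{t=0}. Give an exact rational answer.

E[X^2] = M′′(0) = 3

M_X(t) = 1/√(1 - 2*t)
M′(t) = -1/(2*t*√(1 - 2*t) - √(1 - 2*t))
M′′(t) = 3/(4*t^2*√(1 - 2*t) - 4*t*√(1 - 2*t) + √(1 - 2*t))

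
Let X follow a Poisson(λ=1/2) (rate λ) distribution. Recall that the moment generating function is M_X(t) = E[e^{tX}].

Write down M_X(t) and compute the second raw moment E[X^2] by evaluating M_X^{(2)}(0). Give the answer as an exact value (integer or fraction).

E[X^2] = M′′(0) = 3/4

M_X(t) = e^(e^(t)/2 - 1/2)
M′(t) = e^(-1/2)*e^(t)*e^(e^(t)/2)/2
M′′(t) = (e^(2*t)*e^(e^(t)/2) + 2*e^(t)*e^(e^(t)/2))*e^(-1/2)/4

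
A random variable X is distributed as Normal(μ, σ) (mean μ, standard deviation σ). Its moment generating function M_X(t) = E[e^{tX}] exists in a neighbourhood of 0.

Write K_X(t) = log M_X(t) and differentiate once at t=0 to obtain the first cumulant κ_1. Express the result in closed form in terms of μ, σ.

M_X(t) = e^(μ*t + σ^2*t^2/2)
K_X(t) = log M_X(t) = μ*t + σ^2*t^2/2
K^(1)(t) = μ + σ^2*t

κ_1 = K^(1)(0) = μ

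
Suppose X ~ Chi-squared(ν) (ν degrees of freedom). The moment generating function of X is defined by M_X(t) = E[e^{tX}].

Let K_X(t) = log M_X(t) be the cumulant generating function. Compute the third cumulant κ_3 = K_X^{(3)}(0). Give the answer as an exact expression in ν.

M_X(t) = (1 - 2*t)^(-ν/2)
K_X(t) = log M_X(t) = -ν*log(1 - 2*t)/2
D^3[K](t) = -8*ν/(8*t^3 - 12*t^2 + 6*t - 1)

κ_3 = D^3[K](0) = 8*ν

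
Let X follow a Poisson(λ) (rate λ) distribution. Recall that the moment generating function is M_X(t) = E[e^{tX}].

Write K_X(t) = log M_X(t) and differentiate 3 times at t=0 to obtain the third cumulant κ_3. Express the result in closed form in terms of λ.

M_X(t) = e^(λ*(e^(t) - 1))
K_X(t) = log M_X(t) = λ*(e^(t) - 1)
dK/dt = λ*e^(t)
d^2K/dt^2 = λ*e^(t)
d^3K/dt^3 = λ*e^(t)

κ_3 = d^3K/dt^3 |_{t=0} = λ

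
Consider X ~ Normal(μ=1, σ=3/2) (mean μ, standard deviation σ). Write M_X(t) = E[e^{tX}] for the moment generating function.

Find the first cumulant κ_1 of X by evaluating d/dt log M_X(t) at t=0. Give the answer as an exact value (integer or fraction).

M_X(t) = e^(9*t^2/8 + t)
K_X(t) = log M_X(t) = 9*t^2/8 + t
K′(t) = 9*t/4 + 1

κ_1 = K′(0) = 1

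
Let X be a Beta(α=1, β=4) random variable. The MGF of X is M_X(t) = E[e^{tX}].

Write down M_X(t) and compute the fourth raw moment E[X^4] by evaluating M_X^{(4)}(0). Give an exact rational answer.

M_X(t) = ₁F₁(1; 5; t)
M′(t) = ₁F₁(2; 6; t)/5
M′′(t) = ₁F₁(3; 7; t)/15
M′′′(t) = ₁F₁(4; 8; t)/35
M′′′′(t) = ₁F₁(5; 9; t)/70

E[X^4] = M′′′′(0) = 1/70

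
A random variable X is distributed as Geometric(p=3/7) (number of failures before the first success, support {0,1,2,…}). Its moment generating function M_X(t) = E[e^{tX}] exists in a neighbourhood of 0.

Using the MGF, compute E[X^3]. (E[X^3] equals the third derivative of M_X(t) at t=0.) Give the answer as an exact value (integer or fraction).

E[X^3] = M′′′(0) = 236/9

M_X(t) = 3/(7*(1 - 4*e^(t)/7))
M′(t) = 12*e^(t)/(16*e^(2*t) - 56*e^(t) + 49)
M′′(t) = (-48*e^(2*t) - 84*e^(t))/(64*e^(3*t) - 336*e^(2*t) + 588*e^(t) - 343)
M′′′(t) = (192*e^(3*t) + 1344*e^(2*t) + 588*e^(t))/(256*e^(4*t) - 1792*e^(3*t) + 4704*e^(2*t) - 5488*e^(t) + 2401)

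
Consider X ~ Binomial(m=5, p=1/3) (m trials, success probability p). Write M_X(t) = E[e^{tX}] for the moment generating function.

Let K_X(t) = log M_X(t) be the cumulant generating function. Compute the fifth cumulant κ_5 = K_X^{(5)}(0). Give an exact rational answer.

κ_5 = K^(5)(0) = -50/81

M_X(t) = (e^(t)/3 + 2/3)^5
K_X(t) = log M_X(t) = 5*log(e^(t)/3 + 2/3)
K^(5)(t) = (-10*e^(4*t) + 220*e^(3*t) - 440*e^(2*t) + 80*e^(t))/(e^(5*t) + 10*e^(4*t) + 40*e^(3*t) + 80*e^(2*t) + 80*e^(t) + 32)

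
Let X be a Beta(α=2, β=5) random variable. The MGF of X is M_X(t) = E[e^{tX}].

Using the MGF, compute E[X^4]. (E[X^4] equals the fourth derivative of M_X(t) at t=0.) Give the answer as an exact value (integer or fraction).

M_X(t) = ₁F₁(2; 7; t)
M^(4)(t) = ₁F₁(6; 11; t)/42

E[X^4] = M^(4)(0) = 1/42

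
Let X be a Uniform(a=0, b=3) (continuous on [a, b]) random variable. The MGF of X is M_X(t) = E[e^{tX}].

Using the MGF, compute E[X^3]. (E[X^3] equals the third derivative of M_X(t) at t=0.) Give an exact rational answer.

E[X^3] = D^3[M](0) = 27/4

M_X(t) = (e^(3*t) - 1)/(3*t)
D^3[M](t) = (9*t^3*e^(3*t) - 9*t^2*e^(3*t) + 6*t*e^(3*t) - 2*e^(3*t) + 2)/t^4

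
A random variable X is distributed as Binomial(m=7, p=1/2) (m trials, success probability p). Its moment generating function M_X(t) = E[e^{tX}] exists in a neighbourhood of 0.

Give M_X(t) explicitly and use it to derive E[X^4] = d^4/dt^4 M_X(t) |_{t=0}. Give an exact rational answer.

E[X^4] = d^4M/dt^4 |_{t=0} = 287

M_X(t) = (e^(t)/2 + 1/2)^7
dM/dt = 7*e^(7*t)/128 + 21*e^(6*t)/64 + 105*e^(5*t)/128 + 35*e^(4*t)/32 + 105*e^(3*t)/128 + 21*e^(2*t)/64 + 7*e^(t)/128
d^2M/dt^2 = 49*e^(7*t)/128 + 63*e^(6*t)/32 + 525*e^(5*t)/128 + 35*e^(4*t)/8 + 315*e^(3*t)/128 + 21*e^(2*t)/32 + 7*e^(t)/128
d^3M/dt^3 = 343*e^(7*t)/128 + 189*e^(6*t)/16 + 2625*e^(5*t)/128 + 35*e^(4*t)/2 + 945*e^(3*t)/128 + 21*e^(2*t)/16 + 7*e^(t)/128
d^4M/dt^4 = 2401*e^(7*t)/128 + 567*e^(6*t)/8 + 13125*e^(5*t)/128 + 70*e^(4*t) + 2835*e^(3*t)/128 + 21*e^(2*t)/8 + 7*e^(t)/128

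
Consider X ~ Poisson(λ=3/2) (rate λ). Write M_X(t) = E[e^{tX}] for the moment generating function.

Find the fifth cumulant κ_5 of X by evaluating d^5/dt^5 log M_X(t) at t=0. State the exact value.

M_X(t) = e^(3*e^(t)/2 - 3/2)
K_X(t) = log M_X(t) = 3*e^(t)/2 - 3/2
D^5[K](t) = 3*e^(t)/2

κ_5 = D^5[K](0) = 3/2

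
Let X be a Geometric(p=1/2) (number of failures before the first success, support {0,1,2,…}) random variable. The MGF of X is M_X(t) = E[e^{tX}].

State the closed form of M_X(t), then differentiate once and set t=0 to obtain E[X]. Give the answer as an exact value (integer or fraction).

M_X(t) = 1/(2*(1 - e^(t)/2))
dM/dt = e^(t)/(e^(2*t) - 4*e^(t) + 4)

E[X] = dM/dt |_{t=0} = 1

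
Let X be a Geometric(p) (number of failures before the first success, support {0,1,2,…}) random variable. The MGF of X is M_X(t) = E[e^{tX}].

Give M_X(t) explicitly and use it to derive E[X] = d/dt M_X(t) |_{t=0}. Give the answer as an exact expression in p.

E[X] = dM/dt |_{t=0} = (1 - p)/p

M_X(t) = p/(-(1 - p)*e^(t) + 1)
dM/dt = (-p^2*e^(t) + p*e^(t))/(p^2*e^(2*t) - 2*p*e^(2*t) + 2*p*e^(t) + e^(2*t) - 2*e^(t) + 1)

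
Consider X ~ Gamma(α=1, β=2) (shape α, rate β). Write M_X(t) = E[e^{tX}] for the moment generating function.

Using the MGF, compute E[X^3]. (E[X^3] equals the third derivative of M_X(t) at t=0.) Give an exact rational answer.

M_X(t) = 2/(2 - t)
M′(t) = 2/(t^2 - 4*t + 4)
M′′(t) = -4/(t^3 - 6*t^2 + 12*t - 8)
M′′′(t) = 12/(t^4 - 8*t^3 + 24*t^2 - 32*t + 16)

E[X^3] = M′′′(0) = 3/4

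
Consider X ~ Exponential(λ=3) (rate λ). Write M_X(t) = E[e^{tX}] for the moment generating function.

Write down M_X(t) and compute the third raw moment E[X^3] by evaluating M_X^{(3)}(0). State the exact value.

M_X(t) = 3/(3 - t)
dM/dt = 3/(t^2 - 6*t + 9)
d^2M/dt^2 = -6/(t^3 - 9*t^2 + 27*t - 27)
d^3M/dt^3 = 18/(t^4 - 12*t^3 + 54*t^2 - 108*t + 81)

E[X^3] = d^3M/dt^3 |_{t=0} = 2/9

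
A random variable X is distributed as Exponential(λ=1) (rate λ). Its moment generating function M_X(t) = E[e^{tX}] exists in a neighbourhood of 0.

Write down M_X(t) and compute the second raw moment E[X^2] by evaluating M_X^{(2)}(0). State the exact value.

M_X(t) = 1/(1 - t)
D^2[M](t) = -2/(t^3 - 3*t^2 + 3*t - 1)

E[X^2] = D^2[M](0) = 2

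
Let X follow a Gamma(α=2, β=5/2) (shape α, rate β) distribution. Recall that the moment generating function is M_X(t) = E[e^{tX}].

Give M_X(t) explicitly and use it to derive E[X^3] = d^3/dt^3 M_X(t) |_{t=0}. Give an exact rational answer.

E[X^3] = M^(3)(0) = 192/125

M_X(t) = 25/(4*(5/2 - t)^2)
M^(3)(t) = -4800/(32*t^5 - 400*t^4 + 2000*t^3 - 5000*t^2 + 6250*t - 3125)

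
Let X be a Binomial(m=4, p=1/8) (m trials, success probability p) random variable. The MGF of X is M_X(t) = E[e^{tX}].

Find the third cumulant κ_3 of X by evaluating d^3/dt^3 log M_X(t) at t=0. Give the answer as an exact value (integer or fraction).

M_X(t) = (e^(t)/8 + 7/8)^4
K_X(t) = log M_X(t) = 4*log(e^(t)/8 + 7/8)
K′(t) = 4*e^(t)/(e^(t) + 7)
K′′(t) = 28*e^(t)/(e^(2*t) + 14*e^(t) + 49)
K′′′(t) = (-28*e^(2*t) + 196*e^(t))/(e^(3*t) + 21*e^(2*t) + 147*e^(t) + 343)

κ_3 = K′′′(0) = 21/64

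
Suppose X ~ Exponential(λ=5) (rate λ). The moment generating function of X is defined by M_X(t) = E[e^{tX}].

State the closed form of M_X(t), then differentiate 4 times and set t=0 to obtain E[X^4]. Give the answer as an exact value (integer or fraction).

E[X^4] = M^(4)(0) = 24/625

M_X(t) = 5/(5 - t)
M^(4)(t) = -120/(t^5 - 25*t^4 + 250*t^3 - 1250*t^2 + 3125*t - 3125)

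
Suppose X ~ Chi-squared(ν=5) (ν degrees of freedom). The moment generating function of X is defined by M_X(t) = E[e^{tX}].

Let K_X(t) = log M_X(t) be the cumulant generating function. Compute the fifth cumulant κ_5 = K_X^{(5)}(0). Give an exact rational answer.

M_X(t) = (1 - 2*t)^(-5/2)
K_X(t) = log M_X(t) = -5*log(1 - 2*t)/2
K′(t) = -5/(2*t - 1)
K′′(t) = 10/(4*t^2 - 4*t + 1)
K′′′(t) = -40/(8*t^3 - 12*t^2 + 6*t - 1)
K′′′′(t) = 240/(16*t^4 - 32*t^3 + 24*t^2 - 8*t + 1)
K′′′′′(t) = -1920/(32*t^5 - 80*t^4 + 80*t^3 - 40*t^2 + 10*t - 1)

κ_5 = K′′′′′(0) = 1920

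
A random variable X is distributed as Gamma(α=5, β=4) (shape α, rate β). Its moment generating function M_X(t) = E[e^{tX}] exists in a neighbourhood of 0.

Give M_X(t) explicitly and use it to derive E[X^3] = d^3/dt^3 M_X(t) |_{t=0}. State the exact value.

M_X(t) = 1024/(4 - t)^5
dM/dt = 5120/(t^6 - 24*t^5 + 240*t^4 - 1280*t^3 + 3840*t^2 - 6144*t + 4096)
d^2M/dt^2 = -30720/(t^7 - 28*t^6 + 336*t^5 - 2240*t^4 + 8960*t^3 - 21504*t^2 + 28672*t - 16384)
d^3M/dt^3 = 215040/(t^8 - 32*t^7 + 448*t^6 - 3584*t^5 + 17920*t^4 - 57344*t^3 + 114688*t^2 - 131072*t + 65536)

E[X^3] = d^3M/dt^3 |_{t=0} = 105/32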